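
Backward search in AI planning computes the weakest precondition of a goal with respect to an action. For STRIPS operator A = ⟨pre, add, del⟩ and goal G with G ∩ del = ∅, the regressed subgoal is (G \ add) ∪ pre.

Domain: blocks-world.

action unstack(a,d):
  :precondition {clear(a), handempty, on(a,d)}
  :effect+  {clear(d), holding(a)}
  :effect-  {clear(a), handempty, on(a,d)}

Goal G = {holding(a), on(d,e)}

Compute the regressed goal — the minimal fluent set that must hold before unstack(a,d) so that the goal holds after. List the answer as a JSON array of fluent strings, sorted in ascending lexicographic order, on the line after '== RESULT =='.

Regress:
  G ∩ del = {}  (empty — regression defined)
  G \ add = {holding(a), on(d,e)} \ {clear(d), holding(a)} = {on(d,e)}
  ∪ pre   = {on(d,e)} ∪ {clear(a), handempty, on(a,d)}
          = {clear(a), handempty, on(a,d), on(d,e)}

== RESULT ==
["clear(a)", "handempty", "on(a,d)", "on(d,e)"]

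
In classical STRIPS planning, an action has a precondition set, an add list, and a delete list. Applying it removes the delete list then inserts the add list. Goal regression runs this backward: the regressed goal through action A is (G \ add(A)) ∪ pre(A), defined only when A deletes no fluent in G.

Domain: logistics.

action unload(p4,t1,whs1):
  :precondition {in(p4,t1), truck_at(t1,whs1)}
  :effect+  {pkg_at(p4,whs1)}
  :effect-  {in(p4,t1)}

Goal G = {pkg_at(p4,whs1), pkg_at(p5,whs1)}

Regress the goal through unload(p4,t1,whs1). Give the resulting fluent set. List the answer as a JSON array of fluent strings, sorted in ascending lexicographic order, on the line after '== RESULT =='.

Compute (G \ add) ∪ pre:
  G ∩ del = {}  (empty — regression defined)
  G \ add = {pkg_at(p4,whs1), pkg_at(p5,whs1)} \ {pkg_at(p4,whs1)} = {pkg_at(p5,whs1)}
  ∪ pre   = {pkg_at(p5,whs1)} ∪ {in(p4,t1), truck_at(t1,whs1)}
          = {in(p4,t1), pkg_at(p5,whs1), truck_at(t1,whs1)}

== RESULT ==
["in(p4,t1)", "pkg_at(p5,whs1)", "truck_at(t1,whs1)"]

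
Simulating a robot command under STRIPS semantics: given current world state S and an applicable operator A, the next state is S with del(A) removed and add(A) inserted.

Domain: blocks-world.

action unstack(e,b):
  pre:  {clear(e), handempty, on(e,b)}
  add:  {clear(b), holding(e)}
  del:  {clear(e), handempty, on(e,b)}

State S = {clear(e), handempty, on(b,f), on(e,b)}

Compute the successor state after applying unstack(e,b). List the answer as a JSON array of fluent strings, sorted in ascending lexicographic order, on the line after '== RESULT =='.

Progress:
  pre ⊆ S: {clear(e), handempty, on(e,b)} ⊆ S  — applicable
  S \ del = {on(b,f)}
  ∪ add   = {clear(b), holding(e), on(b,f)}

== RESULT ==
["clear(b)", "holding(e)", "on(b,f)"]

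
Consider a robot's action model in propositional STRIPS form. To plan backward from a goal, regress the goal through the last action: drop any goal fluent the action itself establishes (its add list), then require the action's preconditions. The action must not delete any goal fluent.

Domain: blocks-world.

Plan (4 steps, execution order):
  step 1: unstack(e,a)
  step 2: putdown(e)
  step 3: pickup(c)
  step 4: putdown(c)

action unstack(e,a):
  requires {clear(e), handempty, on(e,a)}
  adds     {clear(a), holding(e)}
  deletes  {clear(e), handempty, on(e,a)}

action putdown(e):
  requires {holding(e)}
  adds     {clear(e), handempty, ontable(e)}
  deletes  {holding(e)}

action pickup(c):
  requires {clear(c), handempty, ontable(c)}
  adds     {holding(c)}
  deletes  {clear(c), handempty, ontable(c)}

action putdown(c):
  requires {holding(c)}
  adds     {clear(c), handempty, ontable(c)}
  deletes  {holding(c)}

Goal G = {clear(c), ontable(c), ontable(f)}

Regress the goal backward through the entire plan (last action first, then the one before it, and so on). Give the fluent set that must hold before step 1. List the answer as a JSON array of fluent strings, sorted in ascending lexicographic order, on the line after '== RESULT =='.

Work backward from the goal:
  through step 4 (putdown(c)): drop {clear(c), ontable(c)}, keep {ontable(f)}, require {holding(c)}
    → {holding(c), ontable(f)}
  through step 3 (pickup(c)): drop {holding(c)}, keep {ontable(f)}, require {clear(c), handempty, ontable(c)}
    → {clear(c), handempty, ontable(c), ontable(f)}
  through step 2 (putdown(e)): drop {handempty}, keep {clear(c), ontable(c), ontable(f)}, require {holding(e)}
    → {clear(c), holding(e), ontable(c), ontable(f)}
  through step 1 (unstack(e,a)): drop {holding(e)}, keep {clear(c), ontable(c), ontable(f)}, require {clear(e), handempty, on(e,a)}
    → {clear(c), clear(e), handempty, on(e,a), ontable(c), ontable(f)}

== RESULT ==
["clear(c)", "clear(e)", "handempty", "on(e,a)", "ontable(c)", "ontable(f)"]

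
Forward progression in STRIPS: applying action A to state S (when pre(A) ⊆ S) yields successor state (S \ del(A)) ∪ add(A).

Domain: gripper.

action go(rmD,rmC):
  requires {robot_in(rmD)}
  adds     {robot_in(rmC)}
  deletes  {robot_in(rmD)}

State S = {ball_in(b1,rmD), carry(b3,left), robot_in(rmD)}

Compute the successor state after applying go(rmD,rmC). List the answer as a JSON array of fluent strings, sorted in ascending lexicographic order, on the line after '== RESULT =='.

Progress:
  pre ⊆ S: {robot_in(rmD)} ⊆ S  — applicable
  S \ del = {ball_in(b1,rmD), carry(b3,left)}
  ∪ add   = {ball_in(b1,rmD), carry(b3,left), robot_in(rmC)}

== RESULT ==
["ball_in(b1,rmD)", "carry(b3,left)", "robot_in(rmC)"]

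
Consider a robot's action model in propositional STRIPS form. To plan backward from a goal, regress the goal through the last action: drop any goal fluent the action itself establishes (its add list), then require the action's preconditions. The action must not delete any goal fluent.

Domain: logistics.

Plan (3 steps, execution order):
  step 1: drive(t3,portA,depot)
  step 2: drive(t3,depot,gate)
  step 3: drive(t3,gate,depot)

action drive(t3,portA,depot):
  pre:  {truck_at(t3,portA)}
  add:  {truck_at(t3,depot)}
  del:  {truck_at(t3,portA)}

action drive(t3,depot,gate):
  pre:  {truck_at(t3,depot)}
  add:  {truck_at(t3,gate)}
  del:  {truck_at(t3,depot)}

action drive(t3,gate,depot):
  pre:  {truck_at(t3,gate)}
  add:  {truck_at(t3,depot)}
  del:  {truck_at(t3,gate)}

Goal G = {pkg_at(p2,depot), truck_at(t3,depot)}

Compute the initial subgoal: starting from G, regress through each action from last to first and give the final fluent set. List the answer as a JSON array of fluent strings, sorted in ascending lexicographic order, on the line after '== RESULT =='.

Regress step by step:
  through step 3 (drive(t3,gate,depot)): drop {truck_at(t3,depot)}, keep {pkg_at(p2,depot)}, require {truck_at(t3,gate)}
    → {pkg_at(p2,depot), truck_at(t3,gate)}
  through step 2 (drive(t3,depot,gate)): drop {truck_at(t3,gate)}, keep {pkg_at(p2,depot)}, require {truck_at(t3,depot)}
    → {pkg_at(p2,depot), truck_at(t3,depot)}
  through step 1 (drive(t3,portA,depot)): drop {truck_at(t3,depot)}, keep {pkg_at(p2,depot)}, require {truck_at(t3,portA)}
    → {pkg_at(p2,depot), truck_at(t3,portA)}

== RESULT ==
["pkg_at(p2,depot)", "truck_at(t3,portA)"]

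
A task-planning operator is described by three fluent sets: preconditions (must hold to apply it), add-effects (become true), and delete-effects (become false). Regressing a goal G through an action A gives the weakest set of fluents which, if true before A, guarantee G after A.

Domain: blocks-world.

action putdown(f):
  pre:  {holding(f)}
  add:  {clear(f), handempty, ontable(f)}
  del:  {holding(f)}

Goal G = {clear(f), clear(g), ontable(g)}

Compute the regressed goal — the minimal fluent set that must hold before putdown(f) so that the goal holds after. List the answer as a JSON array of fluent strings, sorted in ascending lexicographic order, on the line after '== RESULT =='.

Compute (G \ add) ∪ pre:
  G ∩ del = {}  (empty — regression defined)
  G \ add = {clear(f), clear(g), ontable(g)} \ {clear(f), handempty, ontable(f)} = {clear(g), ontable(g)}
  ∪ pre   = {clear(g), ontable(g)} ∪ {holding(f)}
          = {clear(g), holding(f), ontable(g)}

== RESULT ==
["clear(g)", "holding(f)", "ontable(g)"]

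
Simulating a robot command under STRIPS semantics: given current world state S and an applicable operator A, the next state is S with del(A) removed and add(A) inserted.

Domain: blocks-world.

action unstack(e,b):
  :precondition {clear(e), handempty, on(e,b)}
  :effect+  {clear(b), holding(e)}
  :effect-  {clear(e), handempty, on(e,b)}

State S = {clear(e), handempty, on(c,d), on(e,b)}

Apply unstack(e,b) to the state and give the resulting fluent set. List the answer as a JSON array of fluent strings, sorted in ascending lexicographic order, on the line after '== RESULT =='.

Compute (S \ del) ∪ add:
  pre ⊆ S: {clear(e), handempty, on(e,b)} ⊆ S  — applicable
  S \ del = {on(c,d)}
  ∪ add   = {clear(b), holding(e), on(c,d)}

== RESULT ==
["clear(b)", "holding(e)", "on(c,d)"]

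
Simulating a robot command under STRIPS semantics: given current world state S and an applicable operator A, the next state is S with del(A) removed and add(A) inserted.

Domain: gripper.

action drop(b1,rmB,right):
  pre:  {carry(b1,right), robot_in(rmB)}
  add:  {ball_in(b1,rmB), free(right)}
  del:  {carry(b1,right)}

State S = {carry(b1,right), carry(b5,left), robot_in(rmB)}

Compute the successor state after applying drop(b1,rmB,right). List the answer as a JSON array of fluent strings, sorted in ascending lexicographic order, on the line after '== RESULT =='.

Progress:
  pre ⊆ S: {carry(b1,right), robot_in(rmB)} ⊆ S  — applicable
  S \ del = {carry(b5,left), robot_in(rmB)}
  ∪ add   = {ball_in(b1,rmB), carry(b5,left), free(right), robot_in(rmB)}

== RESULT ==
["ball_in(b1,rmB)", "carry(b5,left)", "free(right)", "robot_in(rmB)"]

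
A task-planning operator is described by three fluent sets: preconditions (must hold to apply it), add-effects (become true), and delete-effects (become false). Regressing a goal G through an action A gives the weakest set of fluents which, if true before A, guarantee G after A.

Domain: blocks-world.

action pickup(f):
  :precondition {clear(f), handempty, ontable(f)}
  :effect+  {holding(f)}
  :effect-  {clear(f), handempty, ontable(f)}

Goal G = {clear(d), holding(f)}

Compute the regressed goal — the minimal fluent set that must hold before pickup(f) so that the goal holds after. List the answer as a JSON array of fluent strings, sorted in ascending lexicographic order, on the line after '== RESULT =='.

Compute (G \ add) ∪ pre:
  G ∩ del = {}  (empty — regression defined)
  G \ add = {clear(d), holding(f)} \ {holding(f)} = {clear(d)}
  ∪ pre   = {clear(d)} ∪ {clear(f), handempty, ontable(f)}
          = {clear(d), clear(f), handempty, ontable(f)}

== RESULT ==
["clear(d)", "clear(f)", "handempty", "ontable(f)"]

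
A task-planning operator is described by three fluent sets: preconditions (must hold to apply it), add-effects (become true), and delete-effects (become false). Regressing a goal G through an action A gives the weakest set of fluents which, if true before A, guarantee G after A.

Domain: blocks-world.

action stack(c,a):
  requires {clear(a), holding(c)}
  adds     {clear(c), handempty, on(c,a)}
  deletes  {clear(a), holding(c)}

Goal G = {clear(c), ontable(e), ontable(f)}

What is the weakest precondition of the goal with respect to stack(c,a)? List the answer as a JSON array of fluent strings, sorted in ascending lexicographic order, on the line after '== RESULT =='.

Compute (G \ add) ∪ pre:
  G ∩ del = {}  (empty — regression defined)
  G \ add = {clear(c), ontable(e), ontable(f)} \ {clear(c), handempty, on(c,a)} = {ontable(e), ontable(f)}
  ∪ pre   = {ontable(e), ontable(f)} ∪ {clear(a), holding(c)}
          = {clear(a), holding(c), ontable(e), ontable(f)}

== RESULT ==
["clear(a)", "holding(c)", "ontable(e)", "ontable(f)"]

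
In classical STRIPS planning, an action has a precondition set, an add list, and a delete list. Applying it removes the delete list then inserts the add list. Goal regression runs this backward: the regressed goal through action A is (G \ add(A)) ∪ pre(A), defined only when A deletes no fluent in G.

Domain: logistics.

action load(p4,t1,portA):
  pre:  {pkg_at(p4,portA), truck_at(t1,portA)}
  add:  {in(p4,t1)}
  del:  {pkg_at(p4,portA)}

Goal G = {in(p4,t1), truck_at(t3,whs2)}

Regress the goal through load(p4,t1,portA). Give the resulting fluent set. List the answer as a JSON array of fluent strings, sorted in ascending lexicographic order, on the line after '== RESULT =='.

Regress:
  G ∩ del = {}  (empty — regression defined)
  G \ add = {in(p4,t1), truck_at(t3,whs2)} \ {in(p4,t1)} = {truck_at(t3,whs2)}
  ∪ pre   = {truck_at(t3,whs2)} ∪ {pkg_at(p4,portA), truck_at(t1,portA)}
          = {pkg_at(p4,portA), truck_at(t1,portA), truck_at(t3,whs2)}

== RESULT ==
["pkg_at(p4,portA)", "truck_at(t1,portA)", "truck_at(t3,whs2)"]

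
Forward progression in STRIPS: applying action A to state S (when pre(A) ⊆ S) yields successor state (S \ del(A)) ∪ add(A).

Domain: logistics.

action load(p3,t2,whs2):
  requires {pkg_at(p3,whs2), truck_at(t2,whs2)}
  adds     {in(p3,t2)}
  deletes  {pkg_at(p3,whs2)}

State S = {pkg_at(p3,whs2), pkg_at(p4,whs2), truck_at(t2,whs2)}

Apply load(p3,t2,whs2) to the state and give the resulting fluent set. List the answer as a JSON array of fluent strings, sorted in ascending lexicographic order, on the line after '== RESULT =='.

Progress:
  pre ⊆ S: {pkg_at(p3,whs2), truck_at(t2,whs2)} ⊆ S  — applicable
  S \ del = {pkg_at(p4,whs2), truck_at(t2,whs2)}
  ∪ add   = {in(p3,t2), pkg_at(p4,whs2), truck_at(t2,whs2)}

== RESULT ==
["in(p3,t2)", "pkg_at(p4,whs2)", "truck_at(t2,whs2)"]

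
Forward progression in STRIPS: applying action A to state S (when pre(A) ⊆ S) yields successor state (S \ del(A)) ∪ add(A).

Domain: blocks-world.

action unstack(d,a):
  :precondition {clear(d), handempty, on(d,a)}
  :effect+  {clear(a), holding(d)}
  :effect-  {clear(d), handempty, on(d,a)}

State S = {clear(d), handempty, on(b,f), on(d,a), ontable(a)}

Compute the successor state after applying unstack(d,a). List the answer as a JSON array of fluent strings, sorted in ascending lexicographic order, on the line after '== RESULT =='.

Progress:
  pre ⊆ S: {clear(d), handempty, on(d,a)} ⊆ S  — applicable
  S \ del = {on(b,f), ontable(a)}
  ∪ add   = {clear(a), holding(d), on(b,f), ontable(a)}

== RESULT ==
["clear(a)", "holding(d)", "on(b,f)", "ontable(a)"]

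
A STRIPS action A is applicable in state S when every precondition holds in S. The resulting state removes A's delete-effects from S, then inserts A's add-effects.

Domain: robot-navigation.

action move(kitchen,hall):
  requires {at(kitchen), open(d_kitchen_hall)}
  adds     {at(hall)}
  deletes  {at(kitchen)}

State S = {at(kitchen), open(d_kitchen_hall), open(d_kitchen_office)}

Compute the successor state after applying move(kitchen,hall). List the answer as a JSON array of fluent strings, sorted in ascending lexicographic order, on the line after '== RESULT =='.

Progress:
  pre ⊆ S: {at(kitchen), open(d_kitchen_hall)} ⊆ S  — applicable
  S \ del = {open(d_kitchen_hall), open(d_kitchen_office)}
  ∪ add   = {at(hall), open(d_kitchen_hall), open(d_kitchen_office)}

== RESULT ==
["at(hall)", "open(d_kitchen_hall)", "open(d_kitchen_office)"]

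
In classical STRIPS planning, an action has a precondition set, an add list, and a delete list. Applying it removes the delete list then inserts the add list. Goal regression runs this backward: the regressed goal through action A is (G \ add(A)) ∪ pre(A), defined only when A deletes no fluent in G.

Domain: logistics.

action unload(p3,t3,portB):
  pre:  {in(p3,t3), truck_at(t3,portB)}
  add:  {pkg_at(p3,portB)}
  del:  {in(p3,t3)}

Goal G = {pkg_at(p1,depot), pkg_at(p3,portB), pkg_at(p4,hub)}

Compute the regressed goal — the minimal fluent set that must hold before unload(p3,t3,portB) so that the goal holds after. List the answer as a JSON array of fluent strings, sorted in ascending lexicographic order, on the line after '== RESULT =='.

Compute (G \ add) ∪ pre:
  G ∩ del = {}  (empty — regression defined)
  G \ add = {pkg_at(p1,depot), pkg_at(p3,portB), pkg_at(p4,hub)} \ {pkg_at(p3,portB)} = {pkg_at(p1,depot), pkg_at(p4,hub)}
  ∪ pre   = {pkg_at(p1,depot), pkg_at(p4,hub)} ∪ {in(p3,t3), truck_at(t3,portB)}
          = {in(p3,t3), pkg_at(p1,depot), pkg_at(p4,hub), truck_at(t3,portB)}

== RESULT ==
["in(p3,t3)", "pkg_at(p1,depot)", "pkg_at(p4,hub)", "truck_at(t3,portB)"]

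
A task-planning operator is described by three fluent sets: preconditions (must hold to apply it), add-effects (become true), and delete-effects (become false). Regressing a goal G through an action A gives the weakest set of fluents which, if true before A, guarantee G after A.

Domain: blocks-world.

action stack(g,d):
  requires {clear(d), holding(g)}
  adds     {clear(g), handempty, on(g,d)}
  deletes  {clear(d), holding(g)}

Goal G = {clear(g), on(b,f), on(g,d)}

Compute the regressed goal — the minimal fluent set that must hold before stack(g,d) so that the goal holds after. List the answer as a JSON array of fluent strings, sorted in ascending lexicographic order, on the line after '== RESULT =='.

Compute (G \ add) ∪ pre:
  G ∩ del = {}  (empty — regression defined)
  G \ add = {clear(g), on(b,f), on(g,d)} \ {clear(g), handempty, on(g,d)} = {on(b,f)}
  ∪ pre   = {on(b,f)} ∪ {clear(d), holding(g)}
          = {clear(d), holding(g), on(b,f)}

== RESULT ==
["clear(d)", "holding(g)", "on(b,f)"]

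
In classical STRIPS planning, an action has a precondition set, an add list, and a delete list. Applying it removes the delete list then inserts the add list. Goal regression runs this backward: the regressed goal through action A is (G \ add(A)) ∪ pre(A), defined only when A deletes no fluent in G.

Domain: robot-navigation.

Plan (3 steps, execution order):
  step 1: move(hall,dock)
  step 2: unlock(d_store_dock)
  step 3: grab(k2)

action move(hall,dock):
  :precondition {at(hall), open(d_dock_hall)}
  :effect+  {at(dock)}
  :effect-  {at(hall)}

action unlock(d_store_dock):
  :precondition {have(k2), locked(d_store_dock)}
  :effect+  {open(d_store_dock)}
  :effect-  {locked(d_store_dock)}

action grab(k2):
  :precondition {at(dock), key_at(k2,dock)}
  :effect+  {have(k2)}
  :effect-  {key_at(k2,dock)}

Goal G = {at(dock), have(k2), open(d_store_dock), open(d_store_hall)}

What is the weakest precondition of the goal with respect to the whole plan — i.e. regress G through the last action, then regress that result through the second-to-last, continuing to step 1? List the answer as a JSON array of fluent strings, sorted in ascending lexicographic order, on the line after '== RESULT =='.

Work backward from the goal:
  through step 3 (grab(k2)): drop {have(k2)}, keep {at(dock), open(d_store_dock), open(d_store_hall)}, require {at(dock), key_at(k2,dock)}
    → {at(dock), key_at(k2,dock), open(d_store_dock), open(d_store_hall)}
  through step 2 (unlock(d_store_dock)): drop {open(d_store_dock)}, keep {at(dock), key_at(k2,dock), open(d_store_hall)}, require {have(k2), locked(d_store_dock)}
    → {at(dock), have(k2), key_at(k2,dock), locked(d_store_dock), open(d_store_hall)}
  through step 1 (move(hall,dock)): drop {at(dock)}, keep {have(k2), key_at(k2,dock), locked(d_store_dock), open(d_store_hall)}, require {at(hall), open(d_dock_hall)}
    → {at(hall), have(k2), key_at(k2,dock), locked(d_store_dock), open(d_dock_hall), open(d_store_hall)}

== RESULT ==
["at(hall)", "have(k2)", "key_at(k2,dock)", "locked(d_store_dock)", "open(d_dock_hall)", "open(d_store_hall)"]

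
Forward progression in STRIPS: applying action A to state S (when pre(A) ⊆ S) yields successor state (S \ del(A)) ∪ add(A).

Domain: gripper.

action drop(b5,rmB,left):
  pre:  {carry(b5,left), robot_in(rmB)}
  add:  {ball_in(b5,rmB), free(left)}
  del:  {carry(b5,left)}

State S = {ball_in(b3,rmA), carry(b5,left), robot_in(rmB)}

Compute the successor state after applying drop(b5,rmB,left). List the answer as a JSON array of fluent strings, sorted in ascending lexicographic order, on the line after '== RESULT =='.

Progress:
  pre ⊆ S: {carry(b5,left), robot_in(rmB)} ⊆ S  — applicable
  S \ del = {ball_in(b3,rmA), robot_in(rmB)}
  ∪ add   = {ball_in(b3,rmA), ball_in(b5,rmB), free(left), robot_in(rmB)}

== RESULT ==
["ball_in(b3,rmA)", "ball_in(b5,rmB)", "free(left)", "robot_in(rmB)"]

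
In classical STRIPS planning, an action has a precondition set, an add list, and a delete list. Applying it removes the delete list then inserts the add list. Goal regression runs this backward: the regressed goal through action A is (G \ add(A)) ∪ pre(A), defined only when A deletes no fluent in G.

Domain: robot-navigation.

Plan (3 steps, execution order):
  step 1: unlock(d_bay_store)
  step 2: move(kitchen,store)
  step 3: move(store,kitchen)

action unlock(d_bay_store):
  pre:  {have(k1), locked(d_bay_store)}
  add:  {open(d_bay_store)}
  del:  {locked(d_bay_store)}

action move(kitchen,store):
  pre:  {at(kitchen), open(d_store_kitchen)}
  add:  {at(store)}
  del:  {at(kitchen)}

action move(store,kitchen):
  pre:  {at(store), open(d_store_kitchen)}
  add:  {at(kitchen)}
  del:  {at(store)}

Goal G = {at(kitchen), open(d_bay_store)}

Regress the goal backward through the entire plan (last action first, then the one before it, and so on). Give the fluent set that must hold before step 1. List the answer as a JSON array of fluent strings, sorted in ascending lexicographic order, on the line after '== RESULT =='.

Regress step by step:
  through step 3 (move(store,kitchen)): drop {at(kitchen)}, keep {open(d_bay_store)}, require {at(store), open(d_store_kitchen)}
    → {at(store), open(d_bay_store), open(d_store_kitchen)}
  through step 2 (move(kitchen,store)): drop {at(store)}, keep {open(d_bay_store), open(d_store_kitchen)}, require {at(kitchen), open(d_store_kitchen)}
    → {at(kitchen), open(d_bay_store), open(d_store_kitchen)}
  through step 1 (unlock(d_bay_store)): drop {open(d_bay_store)}, keep {at(kitchen), open(d_store_kitchen)}, require {have(k1), locked(d_bay_store)}
    → {at(kitchen), have(k1), locked(d_bay_store), open(d_store_kitchen)}

== RESULT ==
["at(kitchen)", "have(k1)", "locked(d_bay_store)", "open(d_store_kitchen)"]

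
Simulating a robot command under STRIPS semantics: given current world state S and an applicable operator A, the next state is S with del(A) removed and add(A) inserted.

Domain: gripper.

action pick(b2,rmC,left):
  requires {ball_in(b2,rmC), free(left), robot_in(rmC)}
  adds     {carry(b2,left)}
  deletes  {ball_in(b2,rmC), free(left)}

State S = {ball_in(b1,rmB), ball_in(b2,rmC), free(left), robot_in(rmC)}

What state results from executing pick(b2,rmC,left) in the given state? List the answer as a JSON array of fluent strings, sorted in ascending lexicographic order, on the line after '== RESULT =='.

Compute (S \ del) ∪ add:
  pre ⊆ S: {ball_in(b2,rmC), free(left), robot_in(rmC)} ⊆ S  — applicable
  S \ del = {ball_in(b1,rmB), robot_in(rmC)}
  ∪ add   = {ball_in(b1,rmB), carry(b2,left), robot_in(rmC)}

== RESULT ==
["ball_in(b1,rmB)", "carry(b2,left)", "robot_in(rmC)"]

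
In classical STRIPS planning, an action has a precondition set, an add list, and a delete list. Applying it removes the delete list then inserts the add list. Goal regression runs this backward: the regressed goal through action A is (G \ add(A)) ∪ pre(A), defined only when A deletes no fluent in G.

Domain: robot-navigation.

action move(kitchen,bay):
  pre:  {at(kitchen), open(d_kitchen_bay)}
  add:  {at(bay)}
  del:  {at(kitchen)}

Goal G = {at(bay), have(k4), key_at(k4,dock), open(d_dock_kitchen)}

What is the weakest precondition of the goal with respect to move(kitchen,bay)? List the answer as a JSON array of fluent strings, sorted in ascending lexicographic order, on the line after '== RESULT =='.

Compute (G \ add) ∪ pre:
  G ∩ del = {}  (empty — regression defined)
  G \ add = {at(bay), have(k4), key_at(k4,dock), open(d_dock_kitchen)} \ {at(bay)} = {have(k4), key_at(k4,dock), open(d_dock_kitchen)}
  ∪ pre   = {have(k4), key_at(k4,dock), open(d_dock_kitchen)} ∪ {at(kitchen), open(d_kitchen_bay)}
          = {at(kitchen), have(k4), key_at(k4,dock), open(d_dock_kitchen), open(d_kitchen_bay)}

== RESULT ==
["at(kitchen)", "have(k4)", "key_at(k4,dock)", "open(d_dock_kitchen)", "open(d_kitchen_bay)"]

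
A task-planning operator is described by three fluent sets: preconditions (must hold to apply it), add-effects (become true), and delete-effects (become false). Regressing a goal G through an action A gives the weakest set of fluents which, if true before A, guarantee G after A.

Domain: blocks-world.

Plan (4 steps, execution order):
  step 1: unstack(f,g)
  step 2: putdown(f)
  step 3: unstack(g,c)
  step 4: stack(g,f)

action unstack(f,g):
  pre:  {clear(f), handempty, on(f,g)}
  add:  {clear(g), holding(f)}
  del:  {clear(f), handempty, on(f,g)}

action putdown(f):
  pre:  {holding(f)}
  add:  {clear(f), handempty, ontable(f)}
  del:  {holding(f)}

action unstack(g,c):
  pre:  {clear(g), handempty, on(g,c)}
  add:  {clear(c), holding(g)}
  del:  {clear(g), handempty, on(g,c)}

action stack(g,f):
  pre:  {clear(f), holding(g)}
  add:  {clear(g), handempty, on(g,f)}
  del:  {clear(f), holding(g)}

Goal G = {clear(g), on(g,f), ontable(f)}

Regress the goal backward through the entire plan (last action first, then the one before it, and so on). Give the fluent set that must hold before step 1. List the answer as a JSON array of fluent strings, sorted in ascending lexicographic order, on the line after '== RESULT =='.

Work backward from the goal:
  through step 4 (stack(g,f)): drop {clear(g), on(g,f)}, keep {ontable(f)}, require {clear(f), holding(g)}
    → {clear(f), holding(g), ontable(f)}
  through step 3 (unstack(g,c)): drop {holding(g)}, keep {clear(f), ontable(f)}, require {clear(g), handempty, on(g,c)}
    → {clear(f), clear(g), handempty, on(g,c), ontable(f)}
  through step 2 (putdown(f)): drop {clear(f), handempty, ontable(f)}, keep {clear(g), on(g,c)}, require {holding(f)}
    → {clear(g), holding(f), on(g,c)}
  through step 1 (unstack(f,g)): drop {clear(g), holding(f)}, keep {on(g,c)}, require {clear(f), handempty, on(f,g)}
    → {clear(f), handempty, on(f,g), on(g,c)}

== RESULT ==
["clear(f)", "handempty", "on(f,g)", "on(g,c)"]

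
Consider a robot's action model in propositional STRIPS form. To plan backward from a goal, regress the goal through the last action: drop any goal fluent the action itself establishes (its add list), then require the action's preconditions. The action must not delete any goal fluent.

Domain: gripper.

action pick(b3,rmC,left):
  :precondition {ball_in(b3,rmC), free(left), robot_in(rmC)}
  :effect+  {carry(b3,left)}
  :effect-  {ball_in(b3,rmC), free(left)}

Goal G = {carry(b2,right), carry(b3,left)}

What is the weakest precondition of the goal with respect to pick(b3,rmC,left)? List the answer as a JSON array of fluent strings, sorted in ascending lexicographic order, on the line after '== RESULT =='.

Regress:
  G ∩ del = {}  (empty — regression defined)
  G \ add = {carry(b2,right), carry(b3,left)} \ {carry(b3,left)} = {carry(b2,right)}
  ∪ pre   = {carry(b2,right)} ∪ {ball_in(b3,rmC), free(left), robot_in(rmC)}
          = {ball_in(b3,rmC), carry(b2,right), free(left), robot_in(rmC)}

== RESULT ==
["ball_in(b3,rmC)", "carry(b2,right)", "free(left)", "robot_in(rmC)"]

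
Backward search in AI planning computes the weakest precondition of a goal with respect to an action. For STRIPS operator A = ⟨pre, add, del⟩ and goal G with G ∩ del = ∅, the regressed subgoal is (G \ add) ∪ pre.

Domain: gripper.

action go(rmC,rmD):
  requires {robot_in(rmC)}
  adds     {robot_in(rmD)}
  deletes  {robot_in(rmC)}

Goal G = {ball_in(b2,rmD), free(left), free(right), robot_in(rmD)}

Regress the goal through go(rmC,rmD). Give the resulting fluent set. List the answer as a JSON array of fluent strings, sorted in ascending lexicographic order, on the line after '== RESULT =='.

Regress:
  G ∩ del = {}  (empty — regression defined)
  G \ add = {ball_in(b2,rmD), free(left), free(right), robot_in(rmD)} \ {robot_in(rmD)} = {ball_in(b2,rmD), free(left), free(right)}
  ∪ pre   = {ball_in(b2,rmD), free(left), free(right)} ∪ {robot_in(rmC)}
          = {ball_in(b2,rmD), free(left), free(right), robot_in(rmC)}

== RESULT ==
["ball_in(b2,rmD)", "free(left)", "free(right)", "robot_in(rmC)"]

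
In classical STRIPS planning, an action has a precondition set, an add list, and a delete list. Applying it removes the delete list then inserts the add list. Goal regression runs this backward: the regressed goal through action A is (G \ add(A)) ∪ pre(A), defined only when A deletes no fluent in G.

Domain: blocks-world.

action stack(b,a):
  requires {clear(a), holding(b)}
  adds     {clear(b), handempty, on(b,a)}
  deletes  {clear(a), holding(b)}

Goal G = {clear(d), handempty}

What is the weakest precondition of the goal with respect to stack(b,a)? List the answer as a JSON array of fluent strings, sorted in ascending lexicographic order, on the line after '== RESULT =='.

Compute (G \ add) ∪ pre:
  G ∩ del = {}  (empty — regression defined)
  G \ add = {clear(d), handempty} \ {clear(b), handempty, on(b,a)} = {clear(d)}
  ∪ pre   = {clear(d)} ∪ {clear(a), holding(b)}
          = {clear(a), clear(d), holding(b)}

== RESULT ==
["clear(a)", "clear(d)", "holding(b)"]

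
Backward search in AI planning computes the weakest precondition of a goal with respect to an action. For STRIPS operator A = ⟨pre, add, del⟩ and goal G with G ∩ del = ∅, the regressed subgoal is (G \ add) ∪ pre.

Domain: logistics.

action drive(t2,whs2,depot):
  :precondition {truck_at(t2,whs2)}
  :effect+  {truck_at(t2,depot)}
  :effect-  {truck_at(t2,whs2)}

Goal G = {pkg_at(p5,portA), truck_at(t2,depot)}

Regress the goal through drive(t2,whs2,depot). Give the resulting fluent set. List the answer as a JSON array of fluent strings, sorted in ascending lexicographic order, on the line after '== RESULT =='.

Regress:
  G ∩ del = {}  (empty — regression defined)
  G \ add = {pkg_at(p5,portA), truck_at(t2,depot)} \ {truck_at(t2,depot)} = {pkg_at(p5,portA)}
  ∪ pre   = {pkg_at(p5,portA)} ∪ {truck_at(t2,whs2)}
          = {pkg_at(p5,portA), truck_at(t2,whs2)}

== RESULT ==
["pkg_at(p5,portA)", "truck_at(t2,whs2)"]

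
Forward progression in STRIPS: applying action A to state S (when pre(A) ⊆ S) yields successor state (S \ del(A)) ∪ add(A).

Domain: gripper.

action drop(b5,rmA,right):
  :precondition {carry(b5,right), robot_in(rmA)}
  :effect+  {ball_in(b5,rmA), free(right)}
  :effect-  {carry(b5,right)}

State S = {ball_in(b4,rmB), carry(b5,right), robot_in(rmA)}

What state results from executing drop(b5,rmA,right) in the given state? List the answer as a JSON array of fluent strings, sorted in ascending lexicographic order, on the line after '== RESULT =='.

Compute (S \ del) ∪ add:
  pre ⊆ S: {carry(b5,right), robot_in(rmA)} ⊆ S  — applicable
  S \ del = {ball_in(b4,rmB), robot_in(rmA)}
  ∪ add   = {ball_in(b4,rmB), ball_in(b5,rmA), free(right), robot_in(rmA)}

== RESULT ==
["ball_in(b4,rmB)", "ball_in(b5,rmA)", "free(right)", "robot_in(rmA)"]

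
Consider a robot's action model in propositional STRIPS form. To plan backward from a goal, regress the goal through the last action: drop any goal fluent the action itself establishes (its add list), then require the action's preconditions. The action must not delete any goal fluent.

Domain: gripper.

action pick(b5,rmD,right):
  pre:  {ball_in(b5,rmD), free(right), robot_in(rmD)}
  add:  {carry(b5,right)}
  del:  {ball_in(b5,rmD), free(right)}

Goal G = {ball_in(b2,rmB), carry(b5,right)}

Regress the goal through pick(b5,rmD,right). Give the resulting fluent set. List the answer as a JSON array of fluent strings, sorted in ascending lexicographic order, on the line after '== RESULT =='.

Compute (G \ add) ∪ pre:
  G ∩ del = {}  (empty — regression defined)
  G \ add = {ball_in(b2,rmB), carry(b5,right)} \ {carry(b5,right)} = {ball_in(b2,rmB)}
  ∪ pre   = {ball_in(b2,rmB)} ∪ {ball_in(b5,rmD), free(right), robot_in(rmD)}
          = {ball_in(b2,rmB), ball_in(b5,rmD), free(right), robot_in(rmD)}

== RESULT ==
["ball_in(b2,rmB)", "ball_in(b5,rmD)", "free(right)", "robot_in(rmD)"]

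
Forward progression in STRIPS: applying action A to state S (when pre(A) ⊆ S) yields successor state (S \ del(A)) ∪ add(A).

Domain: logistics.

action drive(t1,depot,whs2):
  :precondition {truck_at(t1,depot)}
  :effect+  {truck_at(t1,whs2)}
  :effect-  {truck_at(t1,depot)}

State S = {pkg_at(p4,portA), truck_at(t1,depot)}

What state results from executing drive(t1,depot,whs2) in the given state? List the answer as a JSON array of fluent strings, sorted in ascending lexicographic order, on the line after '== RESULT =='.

Progress:
  pre ⊆ S: {truck_at(t1,depot)} ⊆ S  — applicable
  S \ del = {pkg_at(p4,portA)}
  ∪ add   = {pkg_at(p4,portA), truck_at(t1,whs2)}

== RESULT ==
["pkg_at(p4,portA)", "truck_at(t1,whs2)"]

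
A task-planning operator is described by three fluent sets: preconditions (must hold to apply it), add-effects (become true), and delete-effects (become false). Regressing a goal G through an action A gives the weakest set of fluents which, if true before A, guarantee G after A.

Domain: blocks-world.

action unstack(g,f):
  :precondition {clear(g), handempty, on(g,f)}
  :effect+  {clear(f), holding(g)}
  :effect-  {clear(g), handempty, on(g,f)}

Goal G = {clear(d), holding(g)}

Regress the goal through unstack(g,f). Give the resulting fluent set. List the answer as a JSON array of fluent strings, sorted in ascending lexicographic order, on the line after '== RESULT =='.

Regress:
  G ∩ del = {}  (empty — regression defined)
  G \ add = {clear(d), holding(g)} \ {clear(f), holding(g)} = {clear(d)}
  ∪ pre   = {clear(d)} ∪ {clear(g), handempty, on(g,f)}
          = {clear(d), clear(g), handempty, on(g,f)}

== RESULT ==
["clear(d)", "clear(g)", "handempty", "on(g,f)"]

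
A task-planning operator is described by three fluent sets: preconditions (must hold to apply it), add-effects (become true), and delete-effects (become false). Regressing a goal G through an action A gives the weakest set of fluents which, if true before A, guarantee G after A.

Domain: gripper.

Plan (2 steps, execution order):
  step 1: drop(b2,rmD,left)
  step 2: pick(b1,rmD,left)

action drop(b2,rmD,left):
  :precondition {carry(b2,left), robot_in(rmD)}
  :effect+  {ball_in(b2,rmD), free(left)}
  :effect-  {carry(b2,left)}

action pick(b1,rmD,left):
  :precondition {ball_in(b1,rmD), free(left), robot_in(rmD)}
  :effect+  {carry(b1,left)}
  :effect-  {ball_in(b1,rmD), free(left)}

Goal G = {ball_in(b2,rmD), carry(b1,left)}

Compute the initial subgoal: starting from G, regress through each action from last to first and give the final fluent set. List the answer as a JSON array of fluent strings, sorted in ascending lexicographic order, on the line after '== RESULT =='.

Regress step by step:
  through step 2 (pick(b1,rmD,left)): drop {carry(b1,left)}, keep {ball_in(b2,rmD)}, require {ball_in(b1,rmD), free(left), robot_in(rmD)}
    → {ball_in(b1,rmD), ball_in(b2,rmD), free(left), robot_in(rmD)}
  through step 1 (drop(b2,rmD,left)): drop {ball_in(b2,rmD), free(left)}, keep {ball_in(b1,rmD), robot_in(rmD)}, require {carry(b2,left), robot_in(rmD)}
    → {ball_in(b1,rmD), carry(b2,left), robot_in(rmD)}

== RESULT ==
["ball_in(b1,rmD)", "carry(b2,left)", "robot_in(rmD)"]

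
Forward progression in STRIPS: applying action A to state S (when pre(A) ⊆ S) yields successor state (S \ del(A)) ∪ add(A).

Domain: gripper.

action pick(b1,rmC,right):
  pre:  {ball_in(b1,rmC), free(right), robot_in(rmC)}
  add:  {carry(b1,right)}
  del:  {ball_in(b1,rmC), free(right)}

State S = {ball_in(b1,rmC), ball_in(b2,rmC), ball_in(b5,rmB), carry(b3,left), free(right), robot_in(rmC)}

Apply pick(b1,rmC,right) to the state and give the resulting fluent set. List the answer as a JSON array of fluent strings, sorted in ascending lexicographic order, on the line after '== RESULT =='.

Progress:
  pre ⊆ S: {ball_in(b1,rmC), free(right), robot_in(rmC)} ⊆ S  — applicable
  S \ del = {ball_in(b2,rmC), ball_in(b5,rmB), carry(b3,left), robot_in(rmC)}
  ∪ add   = {ball_in(b2,rmC), ball_in(b5,rmB), carry(b1,right), carry(b3,left), robot_in(rmC)}

== RESULT ==
["ball_in(b2,rmC)", "ball_in(b5,rmB)", "carry(b1,right)", "carry(b3,left)", "robot_in(rmC)"]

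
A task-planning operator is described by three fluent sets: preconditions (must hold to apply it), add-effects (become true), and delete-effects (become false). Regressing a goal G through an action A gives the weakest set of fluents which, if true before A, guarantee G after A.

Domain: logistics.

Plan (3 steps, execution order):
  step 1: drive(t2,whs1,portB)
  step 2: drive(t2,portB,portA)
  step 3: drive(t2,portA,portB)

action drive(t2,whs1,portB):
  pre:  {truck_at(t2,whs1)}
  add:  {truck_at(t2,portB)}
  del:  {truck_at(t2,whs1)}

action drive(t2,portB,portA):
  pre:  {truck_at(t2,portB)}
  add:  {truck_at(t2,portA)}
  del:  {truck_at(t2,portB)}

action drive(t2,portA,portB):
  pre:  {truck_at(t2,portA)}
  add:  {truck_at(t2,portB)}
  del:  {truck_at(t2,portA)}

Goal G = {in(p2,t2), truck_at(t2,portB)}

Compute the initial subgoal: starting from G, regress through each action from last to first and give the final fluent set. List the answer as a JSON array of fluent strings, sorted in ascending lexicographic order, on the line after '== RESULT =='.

Work backward from the goal:
  through step 3 (drive(t2,portA,portB)): drop {truck_at(t2,portB)}, keep {in(p2,t2)}, require {truck_at(t2,portA)}
    → {in(p2,t2), truck_at(t2,portA)}
  through step 2 (drive(t2,portB,portA)): drop {truck_at(t2,portA)}, keep {in(p2,t2)}, require {truck_at(t2,portB)}
    → {in(p2,t2), truck_at(t2,portB)}
  through step 1 (drive(t2,whs1,portB)): drop {truck_at(t2,portB)}, keep {in(p2,t2)}, require {truck_at(t2,whs1)}
    → {in(p2,t2), truck_at(t2,whs1)}

== RESULT ==
["in(p2,t2)", "truck_at(t2,whs1)"]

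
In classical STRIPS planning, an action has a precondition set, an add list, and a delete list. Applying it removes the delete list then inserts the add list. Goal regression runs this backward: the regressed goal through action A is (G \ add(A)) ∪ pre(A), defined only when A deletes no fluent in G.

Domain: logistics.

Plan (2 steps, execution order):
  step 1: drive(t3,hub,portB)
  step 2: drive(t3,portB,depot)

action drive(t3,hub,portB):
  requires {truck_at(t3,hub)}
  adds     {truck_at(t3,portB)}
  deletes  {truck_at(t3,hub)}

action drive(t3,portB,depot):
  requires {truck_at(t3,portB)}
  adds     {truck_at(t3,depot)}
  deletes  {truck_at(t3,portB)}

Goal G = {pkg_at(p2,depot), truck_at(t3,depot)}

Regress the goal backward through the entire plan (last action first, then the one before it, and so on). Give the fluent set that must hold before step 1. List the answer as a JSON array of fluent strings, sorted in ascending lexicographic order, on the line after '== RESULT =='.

Regress step by step:
  through step 2 (drive(t3,portB,depot)): drop {truck_at(t3,depot)}, keep {pkg_at(p2,depot)}, require {truck_at(t3,portB)}
    → {pkg_at(p2,depot), truck_at(t3,portB)}
  through step 1 (drive(t3,hub,portB)): drop {truck_at(t3,portB)}, keep {pkg_at(p2,depot)}, require {truck_at(t3,hub)}
    → {pkg_at(p2,depot), truck_at(t3,hub)}

== RESULT ==
["pkg_at(p2,depot)", "truck_at(t3,hub)"]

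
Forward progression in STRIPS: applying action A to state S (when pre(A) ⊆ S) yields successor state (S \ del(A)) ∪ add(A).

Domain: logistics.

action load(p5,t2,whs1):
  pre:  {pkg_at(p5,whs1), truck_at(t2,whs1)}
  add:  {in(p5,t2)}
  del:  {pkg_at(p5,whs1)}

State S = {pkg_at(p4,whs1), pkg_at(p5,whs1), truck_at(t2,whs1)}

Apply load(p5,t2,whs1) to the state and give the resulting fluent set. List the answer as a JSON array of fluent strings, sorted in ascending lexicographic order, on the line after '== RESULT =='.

Progress:
  pre ⊆ S: {pkg_at(p5,whs1), truck_at(t2,whs1)} ⊆ S  — applicable
  S \ del = {pkg_at(p4,whs1), truck_at(t2,whs1)}
  ∪ add   = {in(p5,t2), pkg_at(p4,whs1), truck_at(t2,whs1)}

== RESULT ==
["in(p5,t2)", "pkg_at(p4,whs1)", "truck_at(t2,whs1)"]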